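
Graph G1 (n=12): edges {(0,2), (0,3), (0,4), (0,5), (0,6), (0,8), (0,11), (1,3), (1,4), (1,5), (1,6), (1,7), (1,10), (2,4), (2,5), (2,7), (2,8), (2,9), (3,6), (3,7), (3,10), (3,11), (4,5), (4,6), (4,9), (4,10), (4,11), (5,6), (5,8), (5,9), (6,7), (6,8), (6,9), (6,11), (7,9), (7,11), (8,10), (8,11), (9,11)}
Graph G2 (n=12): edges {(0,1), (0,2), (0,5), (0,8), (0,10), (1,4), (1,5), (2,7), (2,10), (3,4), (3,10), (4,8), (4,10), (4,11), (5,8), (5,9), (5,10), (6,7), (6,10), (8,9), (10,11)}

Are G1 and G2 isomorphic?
No, not isomorphic

The graphs are NOT isomorphic.

Degrees in G1: deg(0)=7, deg(1)=6, deg(2)=6, deg(3)=6, deg(4)=8, deg(5)=7, deg(6)=9, deg(7)=6, deg(8)=6, deg(9)=6, deg(10)=4, deg(11)=7.
Sorted degree sequence of G1: [9, 8, 7, 7, 7, 6, 6, 6, 6, 6, 6, 4].
Degrees in G2: deg(0)=5, deg(1)=3, deg(2)=3, deg(3)=2, deg(4)=5, deg(5)=5, deg(6)=2, deg(7)=2, deg(8)=4, deg(9)=2, deg(10)=7, deg(11)=2.
Sorted degree sequence of G2: [7, 5, 5, 5, 4, 3, 3, 2, 2, 2, 2, 2].
The (sorted) degree sequence is an isomorphism invariant, so since G1 and G2 have different degree sequences they cannot be isomorphic.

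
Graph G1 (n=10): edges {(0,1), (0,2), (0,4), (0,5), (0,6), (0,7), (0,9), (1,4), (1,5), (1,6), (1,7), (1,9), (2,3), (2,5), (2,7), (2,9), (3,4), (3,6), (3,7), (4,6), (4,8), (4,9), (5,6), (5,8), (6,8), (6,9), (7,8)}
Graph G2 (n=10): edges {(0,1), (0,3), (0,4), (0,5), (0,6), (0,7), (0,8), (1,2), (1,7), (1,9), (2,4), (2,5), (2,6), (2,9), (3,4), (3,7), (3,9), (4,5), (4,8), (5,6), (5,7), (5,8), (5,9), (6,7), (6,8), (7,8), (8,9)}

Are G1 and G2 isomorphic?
Yes, isomorphic

The graphs are isomorphic.
One valid mapping φ: V(G1) → V(G2): 0→5, 1→8, 2→2, 3→1, 4→7, 5→4, 6→0, 7→9, 8→3, 9→6

Verify φ preserves adjacency — for each edge of G1, its image is an edge of G2:
  (0,1) → (φ(0),φ(1)) = (5,8) ∈ E(G2) ✓
  (0,2) → (φ(0),φ(2)) = (2,5) ∈ E(G2) ✓
  (0,4) → (φ(0),φ(4)) = (5,7) ∈ E(G2) ✓
  (0,5) → (φ(0),φ(5)) = (4,5) ∈ E(G2) ✓
  (0,6) → (φ(0),φ(6)) = (0,5) ∈ E(G2) ✓
  (0,7) → (φ(0),φ(7)) = (5,9) ∈ E(G2) ✓
  (0,9) → (φ(0),φ(9)) = (5,6) ∈ E(G2) ✓
  (1,4) → (φ(1),φ(4)) = (7,8) ∈ E(G2) ✓
  (1,5) → (φ(1),φ(5)) = (4,8) ∈ E(G2) ✓
  (1,6) → (φ(1),φ(6)) = (0,8) ∈ E(G2) ✓
  (1,7) → (φ(1),φ(7)) = (8,9) ∈ E(G2) ✓
  (1,9) → (φ(1),φ(9)) = (6,8) ∈ E(G2) ✓
  (2,3) → (φ(2),φ(3)) = (1,2) ∈ E(G2) ✓
  (2,5) → (φ(2),φ(5)) = (2,4) ∈ E(G2) ✓
  (2,7) → (φ(2),φ(7)) = (2,9) ∈ E(G2) ✓
  (2,9) → (φ(2),φ(9)) = (2,6) ∈ E(G2) ✓
  (3,4) → (φ(3),φ(4)) = (1,7) ∈ E(G2) ✓
  (3,6) → (φ(3),φ(6)) = (0,1) ∈ E(G2) ✓
  (3,7) → (φ(3),φ(7)) = (1,9) ∈ E(G2) ✓
  (4,6) → (φ(4),φ(6)) = (0,7) ∈ E(G2) ✓
  (4,8) → (φ(4),φ(8)) = (3,7) ∈ E(G2) ✓
  (4,9) → (φ(4),φ(9)) = (6,7) ∈ E(G2) ✓
  (5,6) → (φ(5),φ(6)) = (0,4) ∈ E(G2) ✓
  (5,8) → (φ(5),φ(8)) = (3,4) ∈ E(G2) ✓
  (6,8) → (φ(6),φ(8)) = (0,3) ∈ E(G2) ✓
  (6,9) → (φ(6),φ(9)) = (0,6) ∈ E(G2) ✓
  (7,8) → (φ(7),φ(8)) = (3,9) ∈ E(G2) ✓
All 27 edges of G1 map to edges of G2, and |E(G1)| = |E(G2)| = 27, so φ is a bijection on edges as well as vertices. Hence G1 ≅ G2.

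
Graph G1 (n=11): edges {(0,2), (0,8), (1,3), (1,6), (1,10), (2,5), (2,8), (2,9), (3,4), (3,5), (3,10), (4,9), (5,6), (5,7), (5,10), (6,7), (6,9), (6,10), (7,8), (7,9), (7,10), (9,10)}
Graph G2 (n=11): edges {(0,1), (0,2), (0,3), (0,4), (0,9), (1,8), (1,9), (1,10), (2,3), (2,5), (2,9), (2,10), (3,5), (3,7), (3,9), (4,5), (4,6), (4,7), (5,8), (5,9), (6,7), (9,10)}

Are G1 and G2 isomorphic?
Yes, isomorphic

The graphs are isomorphic.
One valid mapping φ: V(G1) → V(G2): 0→6, 1→10, 2→4, 3→1, 4→8, 5→0, 6→2, 7→3, 8→7, 9→5, 10→9

Verify φ preserves adjacency — for each edge of G1, its image is an edge of G2:
  (0,2) → (φ(0),φ(2)) = (4,6) ∈ E(G2) ✓
  (0,8) → (φ(0),φ(8)) = (6,7) ∈ E(G2) ✓
  (1,3) → (φ(1),φ(3)) = (1,10) ∈ E(G2) ✓
  (1,6) → (φ(1),φ(6)) = (2,10) ∈ E(G2) ✓
  (1,10) → (φ(1),φ(10)) = (9,10) ∈ E(G2) ✓
  (2,5) → (φ(2),φ(5)) = (0,4) ∈ E(G2) ✓
  (2,8) → (φ(2),φ(8)) = (4,7) ∈ E(G2) ✓
  (2,9) → (φ(2),φ(9)) = (4,5) ∈ E(G2) ✓
  (3,4) → (φ(3),φ(4)) = (1,8) ∈ E(G2) ✓
  (3,5) → (φ(3),φ(5)) = (0,1) ∈ E(G2) ✓
  (3,10) → (φ(3),φ(10)) = (1,9) ∈ E(G2) ✓
  (4,9) → (φ(4),φ(9)) = (5,8) ∈ E(G2) ✓
  (5,6) → (φ(5),φ(6)) = (0,2) ∈ E(G2) ✓
  (5,7) → (φ(5),φ(7)) = (0,3) ∈ E(G2) ✓
  (5,10) → (φ(5),φ(10)) = (0,9) ∈ E(G2) ✓
  (6,7) → (φ(6),φ(7)) = (2,3) ∈ E(G2) ✓
  (6,9) → (φ(6),φ(9)) = (2,5) ∈ E(G2) ✓
  (6,10) → (φ(6),φ(10)) = (2,9) ∈ E(G2) ✓
  (7,8) → (φ(7),φ(8)) = (3,7) ∈ E(G2) ✓
  (7,9) → (φ(7),φ(9)) = (3,5) ∈ E(G2) ✓
  (7,10) → (φ(7),φ(10)) = (3,9) ∈ E(G2) ✓
  (9,10) → (φ(9),φ(10)) = (5,9) ∈ E(G2) ✓
All 22 edges of G1 map to edges of G2, and |E(G1)| = |E(G2)| = 22, so φ is a bijection on edges as well as vertices. Hence G1 ≅ G2.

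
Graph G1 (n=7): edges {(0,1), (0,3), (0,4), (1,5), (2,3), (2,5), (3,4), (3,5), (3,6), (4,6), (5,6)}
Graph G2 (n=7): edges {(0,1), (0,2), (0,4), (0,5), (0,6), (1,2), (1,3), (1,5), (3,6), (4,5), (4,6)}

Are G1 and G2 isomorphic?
Yes, isomorphic

The graphs are isomorphic.
One valid mapping φ: V(G1) → V(G2): 0→6, 1→3, 2→2, 3→0, 4→4, 5→1, 6→5

Verify φ preserves adjacency — for each edge of G1, its image is an edge of G2:
  (0,1) → (φ(0),φ(1)) = (3,6) ∈ E(G2) ✓
  (0,3) → (φ(0),φ(3)) = (0,6) ∈ E(G2) ✓
  (0,4) → (φ(0),φ(4)) = (4,6) ∈ E(G2) ✓
  (1,5) → (φ(1),φ(5)) = (1,3) ∈ E(G2) ✓
  (2,3) → (φ(2),φ(3)) = (0,2) ∈ E(G2) ✓
  (2,5) → (φ(2),φ(5)) = (1,2) ∈ E(G2) ✓
  (3,4) → (φ(3),φ(4)) = (0,4) ∈ E(G2) ✓
  (3,5) → (φ(3),φ(5)) = (0,1) ∈ E(G2) ✓
  (3,6) → (φ(3),φ(6)) = (0,5) ∈ E(G2) ✓
  (4,6) → (φ(4),φ(6)) = (4,5) ∈ E(G2) ✓
  (5,6) → (φ(5),φ(6)) = (1,5) ∈ E(G2) ✓
All 11 edges of G1 map to edges of G2, and |E(G1)| = |E(G2)| = 11, so φ is a bijection on edges as well as vertices. Hence G1 ≅ G2.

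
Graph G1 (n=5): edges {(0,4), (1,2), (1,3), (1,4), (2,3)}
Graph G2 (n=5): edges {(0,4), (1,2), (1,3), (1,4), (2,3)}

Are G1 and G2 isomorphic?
Yes, isomorphic

The graphs are isomorphic.
One valid mapping φ: V(G1) → V(G2): 0→0, 1→1, 2→2, 3→3, 4→4

Verify φ preserves adjacency — for each edge of G1, its image is an edge of G2:
  (0,4) → (φ(0),φ(4)) = (0,4) ∈ E(G2) ✓
  (1,2) → (φ(1),φ(2)) = (1,2) ∈ E(G2) ✓
  (1,3) → (φ(1),φ(3)) = (1,3) ∈ E(G2) ✓
  (1,4) → (φ(1),φ(4)) = (1,4) ∈ E(G2) ✓
  (2,3) → (φ(2),φ(3)) = (2,3) ∈ E(G2) ✓
All 5 edges of G1 map to edges of G2, and |E(G1)| = |E(G2)| = 5, so φ is a bijection on edges as well as vertices. Hence G1 ≅ G2.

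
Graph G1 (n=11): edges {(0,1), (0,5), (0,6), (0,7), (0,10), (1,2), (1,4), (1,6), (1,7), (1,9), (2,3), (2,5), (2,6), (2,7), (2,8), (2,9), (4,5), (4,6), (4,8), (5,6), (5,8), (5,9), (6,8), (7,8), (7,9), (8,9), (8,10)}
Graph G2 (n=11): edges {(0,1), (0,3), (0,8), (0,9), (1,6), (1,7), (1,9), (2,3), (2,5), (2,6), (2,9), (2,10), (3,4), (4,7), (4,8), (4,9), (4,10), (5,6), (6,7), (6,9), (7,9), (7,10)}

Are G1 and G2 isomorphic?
No, not isomorphic

The graphs are NOT isomorphic.

Degrees in G1: deg(0)=5, deg(1)=6, deg(2)=7, deg(3)=1, deg(4)=4, deg(5)=6, deg(6)=6, deg(7)=5, deg(8)=7, deg(9)=5, deg(10)=2.
Sorted degree sequence of G1: [7, 7, 6, 6, 6, 5, 5, 5, 4, 2, 1].
Degrees in G2: deg(0)=4, deg(1)=4, deg(2)=5, deg(3)=3, deg(4)=5, deg(5)=2, deg(6)=5, deg(7)=5, deg(8)=2, deg(9)=6, deg(10)=3.
Sorted degree sequence of G2: [6, 5, 5, 5, 5, 4, 4, 3, 3, 2, 2].
The (sorted) degree sequence is an isomorphism invariant, so since G1 and G2 have different degree sequences they cannot be isomorphic.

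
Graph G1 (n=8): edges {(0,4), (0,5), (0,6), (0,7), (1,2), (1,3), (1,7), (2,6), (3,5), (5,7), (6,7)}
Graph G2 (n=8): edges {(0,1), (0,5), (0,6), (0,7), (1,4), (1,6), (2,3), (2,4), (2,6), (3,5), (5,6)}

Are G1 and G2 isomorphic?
Yes, isomorphic

The graphs are isomorphic.
One valid mapping φ: V(G1) → V(G2): 0→0, 1→2, 2→3, 3→4, 4→7, 5→1, 6→5, 7→6

Verify φ preserves adjacency — for each edge of G1, its image is an edge of G2:
  (0,4) → (φ(0),φ(4)) = (0,7) ∈ E(G2) ✓
  (0,5) → (φ(0),φ(5)) = (0,1) ∈ E(G2) ✓
  (0,6) → (φ(0),φ(6)) = (0,5) ∈ E(G2) ✓
  (0,7) → (φ(0),φ(7)) = (0,6) ∈ E(G2) ✓
  (1,2) → (φ(1),φ(2)) = (2,3) ∈ E(G2) ✓
  (1,3) → (φ(1),φ(3)) = (2,4) ∈ E(G2) ✓
  (1,7) → (φ(1),φ(7)) = (2,6) ∈ E(G2) ✓
  (2,6) → (φ(2),φ(6)) = (3,5) ∈ E(G2) ✓
  (3,5) → (φ(3),φ(5)) = (1,4) ∈ E(G2) ✓
  (5,7) → (φ(5),φ(7)) = (1,6) ∈ E(G2) ✓
  (6,7) → (φ(6),φ(7)) = (5,6) ∈ E(G2) ✓
All 11 edges of G1 map to edges of G2, and |E(G1)| = |E(G2)| = 11, so φ is a bijection on edges as well as vertices. Hence G1 ≅ G2.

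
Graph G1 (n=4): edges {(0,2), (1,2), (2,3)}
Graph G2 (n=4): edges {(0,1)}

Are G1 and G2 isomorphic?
No, not isomorphic

The graphs are NOT isomorphic.

Connected components of G1: 1 component(s) with vertex sets [[0, 1, 2, 3]], sizes [4].
Connected components of G2: 3 component(s) with vertex sets [[2], [3], [0, 1]], sizes [1, 1, 2].
The number of connected components (and the multiset of component sizes) is an isomorphism invariant — an isomorphism maps each component of G1 bijectively onto a component of G2. Since G1 has 1 component(s) and G2 has 3, they cannot be isomorphic.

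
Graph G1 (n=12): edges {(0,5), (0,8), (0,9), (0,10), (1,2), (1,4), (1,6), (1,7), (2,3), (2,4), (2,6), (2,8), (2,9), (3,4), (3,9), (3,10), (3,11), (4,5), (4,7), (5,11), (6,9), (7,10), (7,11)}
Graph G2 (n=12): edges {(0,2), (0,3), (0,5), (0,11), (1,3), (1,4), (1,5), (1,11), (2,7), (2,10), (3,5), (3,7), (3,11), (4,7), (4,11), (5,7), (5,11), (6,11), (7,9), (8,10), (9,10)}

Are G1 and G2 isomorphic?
No, not isomorphic

The graphs are NOT isomorphic.

Degrees in G1: deg(0)=4, deg(1)=4, deg(2)=6, deg(3)=5, deg(4)=5, deg(5)=3, deg(6)=3, deg(7)=4, deg(8)=2, deg(9)=4, deg(10)=3, deg(11)=3.
Sorted degree sequence of G1: [6, 5, 5, 4, 4, 4, 4, 3, 3, 3, 3, 2].
Degrees in G2: deg(0)=4, deg(1)=4, deg(2)=3, deg(3)=5, deg(4)=3, deg(5)=5, deg(6)=1, deg(7)=5, deg(8)=1, deg(9)=2, deg(10)=3, deg(11)=6.
Sorted degree sequence of G2: [6, 5, 5, 5, 4, 4, 3, 3, 3, 2, 1, 1].
The (sorted) degree sequence is an isomorphism invariant, so since G1 and G2 have different degree sequences they cannot be isomorphic.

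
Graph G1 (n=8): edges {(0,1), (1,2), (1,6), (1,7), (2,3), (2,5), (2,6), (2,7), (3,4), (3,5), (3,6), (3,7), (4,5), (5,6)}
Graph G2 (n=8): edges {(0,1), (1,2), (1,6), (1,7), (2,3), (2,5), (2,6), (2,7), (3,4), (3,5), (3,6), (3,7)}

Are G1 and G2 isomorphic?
No, not isomorphic

The graphs are NOT isomorphic.

Counting edges: G1 has 14 edge(s); G2 has 12 edge(s).
Edge count is an isomorphism invariant (a bijection on vertices induces a bijection on edges), so differing edge counts rule out isomorphism.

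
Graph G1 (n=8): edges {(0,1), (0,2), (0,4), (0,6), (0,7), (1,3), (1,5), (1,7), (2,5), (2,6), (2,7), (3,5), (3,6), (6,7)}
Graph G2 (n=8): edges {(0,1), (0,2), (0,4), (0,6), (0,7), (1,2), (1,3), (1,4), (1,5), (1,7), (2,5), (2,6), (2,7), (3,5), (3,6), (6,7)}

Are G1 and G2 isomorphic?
No, not isomorphic

The graphs are NOT isomorphic.

Counting edges: G1 has 14 edge(s); G2 has 16 edge(s).
Edge count is an isomorphism invariant (a bijection on vertices induces a bijection on edges), so differing edge counts rule out isomorphism.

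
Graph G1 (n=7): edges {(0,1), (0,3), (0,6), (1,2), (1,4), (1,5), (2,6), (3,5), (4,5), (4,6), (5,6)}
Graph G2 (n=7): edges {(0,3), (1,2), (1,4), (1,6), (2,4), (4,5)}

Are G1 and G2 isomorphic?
No, not isomorphic

The graphs are NOT isomorphic.

Counting triangles (3-cliques): G1 has 2, G2 has 1.
Triangle count is an isomorphism invariant, so differing triangle counts rule out isomorphism.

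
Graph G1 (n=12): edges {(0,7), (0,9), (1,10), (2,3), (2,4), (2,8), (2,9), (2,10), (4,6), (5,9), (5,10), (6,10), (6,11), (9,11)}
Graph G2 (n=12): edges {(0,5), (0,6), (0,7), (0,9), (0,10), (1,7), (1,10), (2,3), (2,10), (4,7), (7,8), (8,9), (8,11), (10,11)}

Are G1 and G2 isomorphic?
Yes, isomorphic

The graphs are isomorphic.
One valid mapping φ: V(G1) → V(G2): 0→2, 1→4, 2→0, 3→6, 4→9, 5→1, 6→8, 7→3, 8→5, 9→10, 10→7, 11→11

Verify φ preserves adjacency — for each edge of G1, its image is an edge of G2:
  (0,7) → (φ(0),φ(7)) = (2,3) ∈ E(G2) ✓
  (0,9) → (φ(0),φ(9)) = (2,10) ∈ E(G2) ✓
  (1,10) → (φ(1),φ(10)) = (4,7) ∈ E(G2) ✓
  (2,3) → (φ(2),φ(3)) = (0,6) ∈ E(G2) ✓
  (2,4) → (φ(2),φ(4)) = (0,9) ∈ E(G2) ✓
  (2,8) → (φ(2),φ(8)) = (0,5) ∈ E(G2) ✓
  (2,9) → (φ(2),φ(9)) = (0,10) ∈ E(G2) ✓
  (2,10) → (φ(2),φ(10)) = (0,7) ∈ E(G2) ✓
  (4,6) → (φ(4),φ(6)) = (8,9) ∈ E(G2) ✓
  (5,9) → (φ(5),φ(9)) = (1,10) ∈ E(G2) ✓
  (5,10) → (φ(5),φ(10)) = (1,7) ∈ E(G2) ✓
  (6,10) → (φ(6),φ(10)) = (7,8) ∈ E(G2) ✓
  (6,11) → (φ(6),φ(11)) = (8,11) ∈ E(G2) ✓
  (9,11) → (φ(9),φ(11)) = (10,11) ∈ E(G2) ✓
All 14 edges of G1 map to edges of G2, and |E(G1)| = |E(G2)| = 14, so φ is a bijection on edges as well as vertices. Hence G1 ≅ G2.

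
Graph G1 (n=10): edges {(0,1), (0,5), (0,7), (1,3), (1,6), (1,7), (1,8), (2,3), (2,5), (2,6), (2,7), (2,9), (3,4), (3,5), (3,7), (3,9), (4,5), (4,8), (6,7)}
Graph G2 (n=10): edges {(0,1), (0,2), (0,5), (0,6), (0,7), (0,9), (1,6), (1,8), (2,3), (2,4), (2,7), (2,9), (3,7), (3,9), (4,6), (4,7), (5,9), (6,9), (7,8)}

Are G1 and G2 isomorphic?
Yes, isomorphic

The graphs are isomorphic.
One valid mapping φ: V(G1) → V(G2): 0→4, 1→7, 2→9, 3→0, 4→1, 5→6, 6→3, 7→2, 8→8, 9→5

Verify φ preserves adjacency — for each edge of G1, its image is an edge of G2:
  (0,1) → (φ(0),φ(1)) = (4,7) ∈ E(G2) ✓
  (0,5) → (φ(0),φ(5)) = (4,6) ∈ E(G2) ✓
  (0,7) → (φ(0),φ(7)) = (2,4) ∈ E(G2) ✓
  (1,3) → (φ(1),φ(3)) = (0,7) ∈ E(G2) ✓
  (1,6) → (φ(1),φ(6)) = (3,7) ∈ E(G2) ✓
  (1,7) → (φ(1),φ(7)) = (2,7) ∈ E(G2) ✓
  (1,8) → (φ(1),φ(8)) = (7,8) ∈ E(G2) ✓
  (2,3) → (φ(2),φ(3)) = (0,9) ∈ E(G2) ✓
  (2,5) → (φ(2),φ(5)) = (6,9) ∈ E(G2) ✓
  (2,6) → (φ(2),φ(6)) = (3,9) ∈ E(G2) ✓
  (2,7) → (φ(2),φ(7)) = (2,9) ∈ E(G2) ✓
  (2,9) → (φ(2),φ(9)) = (5,9) ∈ E(G2) ✓
  (3,4) → (φ(3),φ(4)) = (0,1) ∈ E(G2) ✓
  (3,5) → (φ(3),φ(5)) = (0,6) ∈ E(G2) ✓
  (3,7) → (φ(3),φ(7)) = (0,2) ∈ E(G2) ✓
  (3,9) → (φ(3),φ(9)) = (0,5) ∈ E(G2) ✓
  (4,5) → (φ(4),φ(5)) = (1,6) ∈ E(G2) ✓
  (4,8) → (φ(4),φ(8)) = (1,8) ∈ E(G2) ✓
  (6,7) → (φ(6),φ(7)) = (2,3) ∈ E(G2) ✓
All 19 edges of G1 map to edges of G2, and |E(G1)| = |E(G2)| = 19, so φ is a bijection on edges as well as vertices. Hence G1 ≅ G2.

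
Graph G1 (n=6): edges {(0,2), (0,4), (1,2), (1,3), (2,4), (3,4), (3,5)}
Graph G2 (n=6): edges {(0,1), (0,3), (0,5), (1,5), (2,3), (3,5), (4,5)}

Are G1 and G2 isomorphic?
No, not isomorphic

The graphs are NOT isomorphic.

Degrees in G1: deg(0)=2, deg(1)=2, deg(2)=3, deg(3)=3, deg(4)=3, deg(5)=1.
Sorted degree sequence of G1: [3, 3, 3, 2, 2, 1].
Degrees in G2: deg(0)=3, deg(1)=2, deg(2)=1, deg(3)=3, deg(4)=1, deg(5)=4.
Sorted degree sequence of G2: [4, 3, 3, 2, 1, 1].
The (sorted) degree sequence is an isomorphism invariant, so since G1 and G2 have different degree sequences they cannot be isomorphic.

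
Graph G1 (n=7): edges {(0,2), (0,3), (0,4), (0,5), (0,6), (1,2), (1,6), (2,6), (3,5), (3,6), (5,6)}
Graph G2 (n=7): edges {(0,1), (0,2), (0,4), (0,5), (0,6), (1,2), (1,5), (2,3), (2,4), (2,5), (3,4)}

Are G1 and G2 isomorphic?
Yes, isomorphic

The graphs are isomorphic.
One valid mapping φ: V(G1) → V(G2): 0→0, 1→3, 2→4, 3→1, 4→6, 5→5, 6→2

Verify φ preserves adjacency — for each edge of G1, its image is an edge of G2:
  (0,2) → (φ(0),φ(2)) = (0,4) ∈ E(G2) ✓
  (0,3) → (φ(0),φ(3)) = (0,1) ∈ E(G2) ✓
  (0,4) → (φ(0),φ(4)) = (0,6) ∈ E(G2) ✓
  (0,5) → (φ(0),φ(5)) = (0,5) ∈ E(G2) ✓
  (0,6) → (φ(0),φ(6)) = (0,2) ∈ E(G2) ✓
  (1,2) → (φ(1),φ(2)) = (3,4) ∈ E(G2) ✓
  (1,6) → (φ(1),φ(6)) = (2,3) ∈ E(G2) ✓
  (2,6) → (φ(2),φ(6)) = (2,4) ∈ E(G2) ✓
  (3,5) → (φ(3),φ(5)) = (1,5) ∈ E(G2) ✓
  (3,6) → (φ(3),φ(6)) = (1,2) ∈ E(G2) ✓
  (5,6) → (φ(5),φ(6)) = (2,5) ∈ E(G2) ✓
All 11 edges of G1 map to edges of G2, and |E(G1)| = |E(G2)| = 11, so φ is a bijection on edges as well as vertices. Hence G1 ≅ G2.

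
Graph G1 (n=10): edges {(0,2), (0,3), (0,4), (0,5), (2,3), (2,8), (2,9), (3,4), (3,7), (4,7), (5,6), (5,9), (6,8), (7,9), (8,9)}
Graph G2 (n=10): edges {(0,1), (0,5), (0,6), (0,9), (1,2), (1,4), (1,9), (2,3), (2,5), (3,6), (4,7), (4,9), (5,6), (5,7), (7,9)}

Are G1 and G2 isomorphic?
Yes, isomorphic

The graphs are isomorphic.
One valid mapping φ: V(G1) → V(G2): 0→1, 1→8, 2→0, 3→9, 4→4, 5→2, 6→3, 7→7, 8→6, 9→5

Verify φ preserves adjacency — for each edge of G1, its image is an edge of G2:
  (0,2) → (φ(0),φ(2)) = (0,1) ∈ E(G2) ✓
  (0,3) → (φ(0),φ(3)) = (1,9) ∈ E(G2) ✓
  (0,4) → (φ(0),φ(4)) = (1,4) ∈ E(G2) ✓
  (0,5) → (φ(0),φ(5)) = (1,2) ∈ E(G2) ✓
  (2,3) → (φ(2),φ(3)) = (0,9) ∈ E(G2) ✓
  (2,8) → (φ(2),φ(8)) = (0,6) ∈ E(G2) ✓
  (2,9) → (φ(2),φ(9)) = (0,5) ∈ E(G2) ✓
  (3,4) → (φ(3),φ(4)) = (4,9) ∈ E(G2) ✓
  (3,7) → (φ(3),φ(7)) = (7,9) ∈ E(G2) ✓
  (4,7) → (φ(4),φ(7)) = (4,7) ∈ E(G2) ✓
  (5,6) → (φ(5),φ(6)) = (2,3) ∈ E(G2) ✓
  (5,9) → (φ(5),φ(9)) = (2,5) ∈ E(G2) ✓
  (6,8) → (φ(6),φ(8)) = (3,6) ∈ E(G2) ✓
  (7,9) → (φ(7),φ(9)) = (5,7) ∈ E(G2) ✓
  (8,9) → (φ(8),φ(9)) = (5,6) ∈ E(G2) ✓
All 15 edges of G1 map to edges of G2, and |E(G1)| = |E(G2)| = 15, so φ is a bijection on edges as well as vertices. Hence G1 ≅ G2.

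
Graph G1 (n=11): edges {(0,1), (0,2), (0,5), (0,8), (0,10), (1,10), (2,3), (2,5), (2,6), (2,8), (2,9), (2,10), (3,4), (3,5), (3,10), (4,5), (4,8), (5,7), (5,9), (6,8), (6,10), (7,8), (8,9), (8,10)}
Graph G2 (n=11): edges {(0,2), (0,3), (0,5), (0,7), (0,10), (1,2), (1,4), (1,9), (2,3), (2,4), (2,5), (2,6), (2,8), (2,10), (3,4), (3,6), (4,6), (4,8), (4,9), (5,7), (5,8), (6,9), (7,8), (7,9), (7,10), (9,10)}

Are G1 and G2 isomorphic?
No, not isomorphic

The graphs are NOT isomorphic.

Degrees in G1: deg(0)=5, deg(1)=2, deg(2)=7, deg(3)=4, deg(4)=3, deg(5)=6, deg(6)=3, deg(7)=2, deg(8)=7, deg(9)=3, deg(10)=6.
Sorted degree sequence of G1: [7, 7, 6, 6, 5, 4, 3, 3, 3, 2, 2].
Degrees in G2: deg(0)=5, deg(1)=3, deg(2)=8, deg(3)=4, deg(4)=6, deg(5)=4, deg(6)=4, deg(7)=5, deg(8)=4, deg(9)=5, deg(10)=4.
Sorted degree sequence of G2: [8, 6, 5, 5, 5, 4, 4, 4, 4, 4, 3].
The (sorted) degree sequence is an isomorphism invariant, so since G1 and G2 have different degree sequences they cannot be isomorphic.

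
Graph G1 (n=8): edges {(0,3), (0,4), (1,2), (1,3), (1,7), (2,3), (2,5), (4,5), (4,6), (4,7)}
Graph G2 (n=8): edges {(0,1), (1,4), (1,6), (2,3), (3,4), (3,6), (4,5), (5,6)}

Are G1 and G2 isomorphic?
No, not isomorphic

The graphs are NOT isomorphic.

Counting triangles (3-cliques): G1 has 1, G2 has 0.
Triangle count is an isomorphism invariant, so differing triangle counts rule out isomorphism.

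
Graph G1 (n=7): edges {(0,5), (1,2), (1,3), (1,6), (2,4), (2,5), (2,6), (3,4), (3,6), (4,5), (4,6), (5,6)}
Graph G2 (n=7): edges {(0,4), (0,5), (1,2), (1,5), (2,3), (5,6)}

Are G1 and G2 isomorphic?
No, not isomorphic

The graphs are NOT isomorphic.

Degrees in G1: deg(0)=1, deg(1)=3, deg(2)=4, deg(3)=3, deg(4)=4, deg(5)=4, deg(6)=5.
Sorted degree sequence of G1: [5, 4, 4, 4, 3, 3, 1].
Degrees in G2: deg(0)=2, deg(1)=2, deg(2)=2, deg(3)=1, deg(4)=1, deg(5)=3, deg(6)=1.
Sorted degree sequence of G2: [3, 2, 2, 2, 1, 1, 1].
The (sorted) degree sequence is an isomorphism invariant, so since G1 and G2 have different degree sequences they cannot be isomorphic.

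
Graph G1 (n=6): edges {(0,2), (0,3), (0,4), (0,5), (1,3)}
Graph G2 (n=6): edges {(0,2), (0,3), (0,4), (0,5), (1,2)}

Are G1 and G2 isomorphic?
Yes, isomorphic

The graphs are isomorphic.
One valid mapping φ: V(G1) → V(G2): 0→0, 1→1, 2→4, 3→2, 4→5, 5→3

Verify φ preserves adjacency — for each edge of G1, its image is an edge of G2:
  (0,2) → (φ(0),φ(2)) = (0,4) ∈ E(G2) ✓
  (0,3) → (φ(0),φ(3)) = (0,2) ∈ E(G2) ✓
  (0,4) → (φ(0),φ(4)) = (0,5) ∈ E(G2) ✓
  (0,5) → (φ(0),φ(5)) = (0,3) ∈ E(G2) ✓
  (1,3) → (φ(1),φ(3)) = (1,2) ∈ E(G2) ✓
All 5 edges of G1 map to edges of G2, and |E(G1)| = |E(G2)| = 5, so φ is a bijection on edges as well as vertices. Hence G1 ≅ G2.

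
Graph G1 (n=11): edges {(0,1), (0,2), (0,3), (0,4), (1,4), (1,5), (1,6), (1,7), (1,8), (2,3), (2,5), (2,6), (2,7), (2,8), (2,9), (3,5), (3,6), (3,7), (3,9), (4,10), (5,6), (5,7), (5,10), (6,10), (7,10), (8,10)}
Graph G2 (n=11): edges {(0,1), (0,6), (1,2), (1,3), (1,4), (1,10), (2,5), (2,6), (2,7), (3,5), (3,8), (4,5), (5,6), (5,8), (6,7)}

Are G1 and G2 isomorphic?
No, not isomorphic

The graphs are NOT isomorphic.

Connected components of G1: 1 component(s) with vertex sets [[0, 1, 2, 3, 4, 5, 6, 7, 8, 9, 10]], sizes [11].
Connected components of G2: 2 component(s) with vertex sets [[9], [0, 1, 2, 3, 4, 5, 6, 7, 8, 10]], sizes [1, 10].
The number of connected components (and the multiset of component sizes) is an isomorphism invariant — an isomorphism maps each component of G1 bijectively onto a component of G2. Since G1 has 1 component(s) and G2 has 2, they cannot be isomorphic.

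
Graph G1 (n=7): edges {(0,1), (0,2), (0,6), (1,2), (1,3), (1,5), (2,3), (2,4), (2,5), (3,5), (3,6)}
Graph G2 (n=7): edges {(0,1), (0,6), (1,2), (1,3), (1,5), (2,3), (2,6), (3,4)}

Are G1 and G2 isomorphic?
No, not isomorphic

The graphs are NOT isomorphic.

Counting triangles (3-cliques): G1 has 5, G2 has 1.
Triangle count is an isomorphism invariant, so differing triangle counts rule out isomorphism.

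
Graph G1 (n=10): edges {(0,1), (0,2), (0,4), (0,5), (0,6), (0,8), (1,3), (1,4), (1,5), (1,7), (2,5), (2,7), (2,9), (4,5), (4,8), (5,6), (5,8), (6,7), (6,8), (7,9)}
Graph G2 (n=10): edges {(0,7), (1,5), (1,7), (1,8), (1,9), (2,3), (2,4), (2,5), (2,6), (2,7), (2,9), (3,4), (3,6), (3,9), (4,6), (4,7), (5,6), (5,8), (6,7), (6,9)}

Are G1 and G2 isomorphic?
Yes, isomorphic

The graphs are isomorphic.
One valid mapping φ: V(G1) → V(G2): 0→6, 1→7, 2→5, 3→0, 4→4, 5→2, 6→9, 7→1, 8→3, 9→8

Verify φ preserves adjacency — for each edge of G1, its image is an edge of G2:
  (0,1) → (φ(0),φ(1)) = (6,7) ∈ E(G2) ✓
  (0,2) → (φ(0),φ(2)) = (5,6) ∈ E(G2) ✓
  (0,4) → (φ(0),φ(4)) = (4,6) ∈ E(G2) ✓
  (0,5) → (φ(0),φ(5)) = (2,6) ∈ E(G2) ✓
  (0,6) → (φ(0),φ(6)) = (6,9) ∈ E(G2) ✓
  (0,8) → (φ(0),φ(8)) = (3,6) ∈ E(G2) ✓
  (1,3) → (φ(1),φ(3)) = (0,7) ∈ E(G2) ✓
  (1,4) → (φ(1),φ(4)) = (4,7) ∈ E(G2) ✓
  (1,5) → (φ(1),φ(5)) = (2,7) ∈ E(G2) ✓
  (1,7) → (φ(1),φ(7)) = (1,7) ∈ E(G2) ✓
  (2,5) → (φ(2),φ(5)) = (2,5) ∈ E(G2) ✓
  (2,7) → (φ(2),φ(7)) = (1,5) ∈ E(G2) ✓
  (2,9) → (φ(2),φ(9)) = (5,8) ∈ E(G2) ✓
  (4,5) → (φ(4),φ(5)) = (2,4) ∈ E(G2) ✓
  (4,8) → (φ(4),φ(8)) = (3,4) ∈ E(G2) ✓
  (5,6) → (φ(5),φ(6)) = (2,9) ∈ E(G2) ✓
  (5,8) → (φ(5),φ(8)) = (2,3) ∈ E(G2) ✓
  (6,7) → (φ(6),φ(7)) = (1,9) ∈ E(G2) ✓
  (6,8) → (φ(6),φ(8)) = (3,9) ∈ E(G2) ✓
  (7,9) → (φ(7),φ(9)) = (1,8) ∈ E(G2) ✓
All 20 edges of G1 map to edges of G2, and |E(G1)| = |E(G2)| = 20, so φ is a bijection on edges as well as vertices. Hence G1 ≅ G2.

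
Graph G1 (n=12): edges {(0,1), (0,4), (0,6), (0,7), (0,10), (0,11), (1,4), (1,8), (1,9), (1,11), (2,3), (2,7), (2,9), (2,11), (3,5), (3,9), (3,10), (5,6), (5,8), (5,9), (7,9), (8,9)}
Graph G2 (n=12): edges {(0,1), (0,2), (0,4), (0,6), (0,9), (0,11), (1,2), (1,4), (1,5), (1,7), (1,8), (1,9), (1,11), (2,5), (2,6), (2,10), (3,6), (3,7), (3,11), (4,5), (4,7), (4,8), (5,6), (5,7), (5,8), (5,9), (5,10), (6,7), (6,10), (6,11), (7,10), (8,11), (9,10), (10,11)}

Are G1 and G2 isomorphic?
No, not isomorphic

The graphs are NOT isomorphic.

Counting triangles (3-cliques): G1 has 7, G2 has 27.
Triangle count is an isomorphism invariant, so differing triangle counts rule out isomorphism.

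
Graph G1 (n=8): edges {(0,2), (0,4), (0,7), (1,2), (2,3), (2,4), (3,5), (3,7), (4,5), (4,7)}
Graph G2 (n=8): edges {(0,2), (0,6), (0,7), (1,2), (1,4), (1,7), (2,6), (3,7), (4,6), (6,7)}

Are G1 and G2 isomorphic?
Yes, isomorphic

The graphs are isomorphic.
One valid mapping φ: V(G1) → V(G2): 0→0, 1→3, 2→7, 3→1, 4→6, 5→4, 6→5, 7→2

Verify φ preserves adjacency — for each edge of G1, its image is an edge of G2:
  (0,2) → (φ(0),φ(2)) = (0,7) ∈ E(G2) ✓
  (0,4) → (φ(0),φ(4)) = (0,6) ∈ E(G2) ✓
  (0,7) → (φ(0),φ(7)) = (0,2) ∈ E(G2) ✓
  (1,2) → (φ(1),φ(2)) = (3,7) ∈ E(G2) ✓
  (2,3) → (φ(2),φ(3)) = (1,7) ∈ E(G2) ✓
  (2,4) → (φ(2),φ(4)) = (6,7) ∈ E(G2) ✓
  (3,5) → (φ(3),φ(5)) = (1,4) ∈ E(G2) ✓
  (3,7) → (φ(3),φ(7)) = (1,2) ∈ E(G2) ✓
  (4,5) → (φ(4),φ(5)) = (4,6) ∈ E(G2) ✓
  (4,7) → (φ(4),φ(7)) = (2,6) ∈ E(G2) ✓
All 10 edges of G1 map to edges of G2, and |E(G1)| = |E(G2)| = 10, so φ is a bijection on edges as well as vertices. Hence G1 ≅ G2.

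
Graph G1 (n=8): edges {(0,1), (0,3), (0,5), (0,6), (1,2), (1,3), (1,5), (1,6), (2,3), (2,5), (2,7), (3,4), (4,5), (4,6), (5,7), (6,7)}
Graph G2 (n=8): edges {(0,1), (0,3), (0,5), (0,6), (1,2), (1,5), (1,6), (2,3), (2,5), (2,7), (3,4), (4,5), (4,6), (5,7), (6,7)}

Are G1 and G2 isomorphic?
No, not isomorphic

The graphs are NOT isomorphic.

Counting edges: G1 has 16 edge(s); G2 has 15 edge(s).
Edge count is an isomorphism invariant (a bijection on vertices induces a bijection on edges), so differing edge counts rule out isomorphism.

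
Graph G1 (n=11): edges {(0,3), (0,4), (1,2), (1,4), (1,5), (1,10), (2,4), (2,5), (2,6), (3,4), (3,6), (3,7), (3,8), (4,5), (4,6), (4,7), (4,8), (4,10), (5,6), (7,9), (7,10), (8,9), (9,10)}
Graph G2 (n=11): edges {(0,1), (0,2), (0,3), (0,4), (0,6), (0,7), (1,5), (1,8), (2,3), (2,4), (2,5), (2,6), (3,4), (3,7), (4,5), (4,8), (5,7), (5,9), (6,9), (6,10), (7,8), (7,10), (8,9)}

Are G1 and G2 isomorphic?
No, not isomorphic

The graphs are NOT isomorphic.

Degrees in G1: deg(0)=2, deg(1)=4, deg(2)=4, deg(3)=5, deg(4)=9, deg(5)=4, deg(6)=4, deg(7)=4, deg(8)=3, deg(9)=3, deg(10)=4.
Sorted degree sequence of G1: [9, 5, 4, 4, 4, 4, 4, 4, 3, 3, 2].
Degrees in G2: deg(0)=6, deg(1)=3, deg(2)=5, deg(3)=4, deg(4)=5, deg(5)=5, deg(6)=4, deg(7)=5, deg(8)=4, deg(9)=3, deg(10)=2.
Sorted degree sequence of G2: [6, 5, 5, 5, 5, 4, 4, 4, 3, 3, 2].
The (sorted) degree sequence is an isomorphism invariant, so since G1 and G2 have different degree sequences they cannot be isomorphic.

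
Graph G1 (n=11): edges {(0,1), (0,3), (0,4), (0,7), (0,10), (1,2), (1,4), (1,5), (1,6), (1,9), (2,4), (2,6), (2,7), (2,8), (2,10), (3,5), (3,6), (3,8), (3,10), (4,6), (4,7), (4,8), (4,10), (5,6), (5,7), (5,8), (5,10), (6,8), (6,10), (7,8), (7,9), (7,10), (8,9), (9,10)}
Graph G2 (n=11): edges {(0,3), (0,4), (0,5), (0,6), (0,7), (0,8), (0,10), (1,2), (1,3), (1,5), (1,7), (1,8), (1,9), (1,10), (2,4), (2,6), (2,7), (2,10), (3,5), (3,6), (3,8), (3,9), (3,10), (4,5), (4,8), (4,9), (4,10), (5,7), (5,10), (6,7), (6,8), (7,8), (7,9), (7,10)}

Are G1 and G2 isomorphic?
Yes, isomorphic

The graphs are isomorphic.
One valid mapping φ: V(G1) → V(G2): 0→2, 1→4, 2→5, 3→6, 4→10, 5→8, 6→0, 7→1, 8→3, 9→9, 10→7

Verify φ preserves adjacency — for each edge of G1, its image is an edge of G2:
  (0,1) → (φ(0),φ(1)) = (2,4) ∈ E(G2) ✓
  (0,3) → (φ(0),φ(3)) = (2,6) ∈ E(G2) ✓
  (0,4) → (φ(0),φ(4)) = (2,10) ∈ E(G2) ✓
  (0,7) → (φ(0),φ(7)) = (1,2) ∈ E(G2) ✓
  (0,10) → (φ(0),φ(10)) = (2,7) ∈ E(G2) ✓
  (1,2) → (φ(1),φ(2)) = (4,5) ∈ E(G2) ✓
  (1,4) → (φ(1),φ(4)) = (4,10) ∈ E(G2) ✓
  (1,5) → (φ(1),φ(5)) = (4,8) ∈ E(G2) ✓
  (1,6) → (φ(1),φ(6)) = (0,4) ∈ E(G2) ✓
  (1,9) → (φ(1),φ(9)) = (4,9) ∈ E(G2) ✓
  (2,4) → (φ(2),φ(4)) = (5,10) ∈ E(G2) ✓
  (2,6) → (φ(2),φ(6)) = (0,5) ∈ E(G2) ✓
  (2,7) → (φ(2),φ(7)) = (1,5) ∈ E(G2) ✓
  (2,8) → (φ(2),φ(8)) = (3,5) ∈ E(G2) ✓
  (2,10) → (φ(2),φ(10)) = (5,7) ∈ E(G2) ✓
  (3,5) → (φ(3),φ(5)) = (6,8) ∈ E(G2) ✓
  (3,6) → (φ(3),φ(6)) = (0,6) ∈ E(G2) ✓
  (3,8) → (φ(3),φ(8)) = (3,6) ∈ E(G2) ✓
  (3,10) → (φ(3),φ(10)) = (6,7) ∈ E(G2) ✓
  (4,6) → (φ(4),φ(6)) = (0,10) ∈ E(G2) ✓
  (4,7) → (φ(4),φ(7)) = (1,10) ∈ E(G2) ✓
  (4,8) → (φ(4),φ(8)) = (3,10) ∈ E(G2) ✓
  (4,10) → (φ(4),φ(10)) = (7,10) ∈ E(G2) ✓
  (5,6) → (φ(5),φ(6)) = (0,8) ∈ E(G2) ✓
  (5,7) → (φ(5),φ(7)) = (1,8) ∈ E(G2) ✓
  (5,8) → (φ(5),φ(8)) = (3,8) ∈ E(G2) ✓
  (5,10) → (φ(5),φ(10)) = (7,8) ∈ E(G2) ✓
  (6,8) → (φ(6),φ(8)) = (0,3) ∈ E(G2) ✓
  (6,10) → (φ(6),φ(10)) = (0,7) ∈ E(G2) ✓
  (7,8) → (φ(7),φ(8)) = (1,3) ∈ E(G2) ✓
  (7,9) → (φ(7),φ(9)) = (1,9) ∈ E(G2) ✓
  (7,10) → (φ(7),φ(10)) = (1,7) ∈ E(G2) ✓
  (8,9) → (φ(8),φ(9)) = (3,9) ∈ E(G2) ✓
  (9,10) → (φ(9),φ(10)) = (7,9) ∈ E(G2) ✓
All 34 edges of G1 map to edges of G2, and |E(G1)| = |E(G2)| = 34, so φ is a bijection on edges as well as vertices. Hence G1 ≅ G2.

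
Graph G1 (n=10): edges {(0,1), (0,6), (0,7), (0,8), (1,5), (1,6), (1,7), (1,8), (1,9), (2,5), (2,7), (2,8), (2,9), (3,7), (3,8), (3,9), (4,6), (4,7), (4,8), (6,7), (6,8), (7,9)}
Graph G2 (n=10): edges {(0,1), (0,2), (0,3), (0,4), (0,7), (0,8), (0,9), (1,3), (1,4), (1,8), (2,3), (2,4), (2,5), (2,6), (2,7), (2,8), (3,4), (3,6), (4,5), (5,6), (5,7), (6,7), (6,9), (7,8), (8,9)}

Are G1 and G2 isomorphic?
No, not isomorphic

The graphs are NOT isomorphic.

Counting triangles (3-cliques): G1 has 12, G2 has 19.
Triangle count is an isomorphism invariant, so differing triangle counts rule out isomorphism.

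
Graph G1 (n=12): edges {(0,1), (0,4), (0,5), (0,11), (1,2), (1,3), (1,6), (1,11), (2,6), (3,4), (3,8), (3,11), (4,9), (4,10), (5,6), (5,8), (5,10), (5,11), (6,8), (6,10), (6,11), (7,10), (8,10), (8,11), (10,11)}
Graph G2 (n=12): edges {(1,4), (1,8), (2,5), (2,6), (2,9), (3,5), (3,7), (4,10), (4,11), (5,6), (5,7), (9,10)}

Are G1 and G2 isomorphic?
No, not isomorphic

The graphs are NOT isomorphic.

Connected components of G1: 1 component(s) with vertex sets [[0, 1, 2, 3, 4, 5, 6, 7, 8, 9, 10, 11]], sizes [12].
Connected components of G2: 2 component(s) with vertex sets [[0], [1, 2, 3, 4, 5, 6, 7, 8, 9, 10, 11]], sizes [1, 11].
The number of connected components (and the multiset of component sizes) is an isomorphism invariant — an isomorphism maps each component of G1 bijectively onto a component of G2. Since G1 has 1 component(s) and G2 has 2, they cannot be isomorphic.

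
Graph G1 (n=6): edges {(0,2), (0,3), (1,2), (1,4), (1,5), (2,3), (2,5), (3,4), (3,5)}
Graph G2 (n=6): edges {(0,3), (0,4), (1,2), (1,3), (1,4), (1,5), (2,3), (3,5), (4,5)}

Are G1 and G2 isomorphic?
Yes, isomorphic

The graphs are isomorphic.
One valid mapping φ: V(G1) → V(G2): 0→2, 1→4, 2→1, 3→3, 4→0, 5→5

Verify φ preserves adjacency — for each edge of G1, its image is an edge of G2:
  (0,2) → (φ(0),φ(2)) = (1,2) ∈ E(G2) ✓
  (0,3) → (φ(0),φ(3)) = (2,3) ∈ E(G2) ✓
  (1,2) → (φ(1),φ(2)) = (1,4) ∈ E(G2) ✓
  (1,4) → (φ(1),φ(4)) = (0,4) ∈ E(G2) ✓
  (1,5) → (φ(1),φ(5)) = (4,5) ∈ E(G2) ✓
  (2,3) → (φ(2),φ(3)) = (1,3) ∈ E(G2) ✓
  (2,5) → (φ(2),φ(5)) = (1,5) ∈ E(G2) ✓
  (3,4) → (φ(3),φ(4)) = (0,3) ∈ E(G2) ✓
  (3,5) → (φ(3),φ(5)) = (3,5) ∈ E(G2) ✓
All 9 edges of G1 map to edges of G2, and |E(G1)| = |E(G2)| = 9, so φ is a bijection on edges as well as vertices. Hence G1 ≅ G2.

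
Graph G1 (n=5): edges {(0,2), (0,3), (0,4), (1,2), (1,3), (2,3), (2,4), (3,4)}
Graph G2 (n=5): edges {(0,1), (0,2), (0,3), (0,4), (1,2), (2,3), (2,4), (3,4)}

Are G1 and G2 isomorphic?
Yes, isomorphic

The graphs are isomorphic.
One valid mapping φ: V(G1) → V(G2): 0→4, 1→1, 2→0, 3→2, 4→3

Verify φ preserves adjacency — for each edge of G1, its image is an edge of G2:
  (0,2) → (φ(0),φ(2)) = (0,4) ∈ E(G2) ✓
  (0,3) → (φ(0),φ(3)) = (2,4) ∈ E(G2) ✓
  (0,4) → (φ(0),φ(4)) = (3,4) ∈ E(G2) ✓
  (1,2) → (φ(1),φ(2)) = (0,1) ∈ E(G2) ✓
  (1,3) → (φ(1),φ(3)) = (1,2) ∈ E(G2) ✓
  (2,3) → (φ(2),φ(3)) = (0,2) ∈ E(G2) ✓
  (2,4) → (φ(2),φ(4)) = (0,3) ∈ E(G2) ✓
  (3,4) → (φ(3),φ(4)) = (2,3) ∈ E(G2) ✓
All 8 edges of G1 map to edges of G2, and |E(G1)| = |E(G2)| = 8, so φ is a bijection on edges as well as vertices. Hence G1 ≅ G2.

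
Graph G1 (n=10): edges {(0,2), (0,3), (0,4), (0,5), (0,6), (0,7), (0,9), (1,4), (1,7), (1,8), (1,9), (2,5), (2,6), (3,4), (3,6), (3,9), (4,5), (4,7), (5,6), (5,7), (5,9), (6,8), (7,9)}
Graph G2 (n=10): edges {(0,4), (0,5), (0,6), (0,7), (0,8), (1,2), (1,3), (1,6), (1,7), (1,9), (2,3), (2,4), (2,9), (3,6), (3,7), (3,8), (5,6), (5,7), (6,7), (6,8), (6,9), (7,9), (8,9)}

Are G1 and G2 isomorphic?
Yes, isomorphic

The graphs are isomorphic.
One valid mapping φ: V(G1) → V(G2): 0→6, 1→2, 2→5, 3→8, 4→9, 5→7, 6→0, 7→1, 8→4, 9→3

Verify φ preserves adjacency — for each edge of G1, its image is an edge of G2:
  (0,2) → (φ(0),φ(2)) = (5,6) ∈ E(G2) ✓
  (0,3) → (φ(0),φ(3)) = (6,8) ∈ E(G2) ✓
  (0,4) → (φ(0),φ(4)) = (6,9) ∈ E(G2) ✓
  (0,5) → (φ(0),φ(5)) = (6,7) ∈ E(G2) ✓
  (0,6) → (φ(0),φ(6)) = (0,6) ∈ E(G2) ✓
  (0,7) → (φ(0),φ(7)) = (1,6) ∈ E(G2) ✓
  (0,9) → (φ(0),φ(9)) = (3,6) ∈ E(G2) ✓
  (1,4) → (φ(1),φ(4)) = (2,9) ∈ E(G2) ✓
  (1,7) → (φ(1),φ(7)) = (1,2) ∈ E(G2) ✓
  (1,8) → (φ(1),φ(8)) = (2,4) ∈ E(G2) ✓
  (1,9) → (φ(1),φ(9)) = (2,3) ∈ E(G2) ✓
  (2,5) → (φ(2),φ(5)) = (5,7) ∈ E(G2) ✓
  (2,6) → (φ(2),φ(6)) = (0,5) ∈ E(G2) ✓
  (3,4) → (φ(3),φ(4)) = (8,9) ∈ E(G2) ✓
  (3,6) → (φ(3),φ(6)) = (0,8) ∈ E(G2) ✓
  (3,9) → (φ(3),φ(9)) = (3,8) ∈ E(G2) ✓
  (4,5) → (φ(4),φ(5)) = (7,9) ∈ E(G2) ✓
  (4,7) → (φ(4),φ(7)) = (1,9) ∈ E(G2) ✓
  (5,6) → (φ(5),φ(6)) = (0,7) ∈ E(G2) ✓
  (5,7) → (φ(5),φ(7)) = (1,7) ∈ E(G2) ✓
  (5,9) → (φ(5),φ(9)) = (3,7) ∈ E(G2) ✓
  (6,8) → (φ(6),φ(8)) = (0,4) ∈ E(G2) ✓
  (7,9) → (φ(7),φ(9)) = (1,3) ∈ E(G2) ✓
All 23 edges of G1 map to edges of G2, and |E(G1)| = |E(G2)| = 23, so φ is a bijection on edges as well as vertices. Hence G1 ≅ G2.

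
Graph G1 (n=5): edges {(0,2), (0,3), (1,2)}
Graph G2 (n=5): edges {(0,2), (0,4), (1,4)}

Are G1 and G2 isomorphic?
Yes, isomorphic

The graphs are isomorphic.
One valid mapping φ: V(G1) → V(G2): 0→0, 1→1, 2→4, 3→2, 4→3

Verify φ preserves adjacency — for each edge of G1, its image is an edge of G2:
  (0,2) → (φ(0),φ(2)) = (0,4) ∈ E(G2) ✓
  (0,3) → (φ(0),φ(3)) = (0,2) ∈ E(G2) ✓
  (1,2) → (φ(1),φ(2)) = (1,4) ∈ E(G2) ✓
All 3 edges of G1 map to edges of G2, and |E(G1)| = |E(G2)| = 3, so φ is a bijection on edges as well as vertices. Hence G1 ≅ G2.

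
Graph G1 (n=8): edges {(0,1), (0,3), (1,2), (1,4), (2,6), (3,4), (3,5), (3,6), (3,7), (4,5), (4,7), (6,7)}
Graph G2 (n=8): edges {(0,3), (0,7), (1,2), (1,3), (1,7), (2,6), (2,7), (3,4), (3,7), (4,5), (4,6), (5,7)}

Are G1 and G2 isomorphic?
Yes, isomorphic

The graphs are isomorphic.
One valid mapping φ: V(G1) → V(G2): 0→5, 1→4, 2→6, 3→7, 4→3, 5→0, 6→2, 7→1

Verify φ preserves adjacency — for each edge of G1, its image is an edge of G2:
  (0,1) → (φ(0),φ(1)) = (4,5) ∈ E(G2) ✓
  (0,3) → (φ(0),φ(3)) = (5,7) ∈ E(G2) ✓
  (1,2) → (φ(1),φ(2)) = (4,6) ∈ E(G2) ✓
  (1,4) → (φ(1),φ(4)) = (3,4) ∈ E(G2) ✓
  (2,6) → (φ(2),φ(6)) = (2,6) ∈ E(G2) ✓
  (3,4) → (φ(3),φ(4)) = (3,7) ∈ E(G2) ✓
  (3,5) → (φ(3),φ(5)) = (0,7) ∈ E(G2) ✓
  (3,6) → (φ(3),φ(6)) = (2,7) ∈ E(G2) ✓
  (3,7) → (φ(3),φ(7)) = (1,7) ∈ E(G2) ✓
  (4,5) → (φ(4),φ(5)) = (0,3) ∈ E(G2) ✓
  (4,7) → (φ(4),φ(7)) = (1,3) ∈ E(G2) ✓
  (6,7) → (φ(6),φ(7)) = (1,2) ∈ E(G2) ✓
All 12 edges of G1 map to edges of G2, and |E(G1)| = |E(G2)| = 12, so φ is a bijection on edges as well as vertices. Hence G1 ≅ G2.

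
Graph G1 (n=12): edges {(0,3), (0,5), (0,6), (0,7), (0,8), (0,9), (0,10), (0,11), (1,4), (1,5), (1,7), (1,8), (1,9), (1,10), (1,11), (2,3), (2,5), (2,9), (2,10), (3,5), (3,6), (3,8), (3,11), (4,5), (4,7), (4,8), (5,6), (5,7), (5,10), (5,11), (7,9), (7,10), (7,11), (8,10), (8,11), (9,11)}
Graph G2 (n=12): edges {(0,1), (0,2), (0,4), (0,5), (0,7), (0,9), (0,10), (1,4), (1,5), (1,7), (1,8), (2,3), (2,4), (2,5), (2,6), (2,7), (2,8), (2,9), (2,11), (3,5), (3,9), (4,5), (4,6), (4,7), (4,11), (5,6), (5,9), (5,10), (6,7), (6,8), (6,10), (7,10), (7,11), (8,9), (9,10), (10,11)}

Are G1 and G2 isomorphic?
Yes, isomorphic

The graphs are isomorphic.
One valid mapping φ: V(G1) → V(G2): 0→5, 1→7, 2→8, 3→9, 4→11, 5→2, 6→3, 7→4, 8→10, 9→1, 10→6, 11→0

Verify φ preserves adjacency — for each edge of G1, its image is an edge of G2:
  (0,3) → (φ(0),φ(3)) = (5,9) ∈ E(G2) ✓
  (0,5) → (φ(0),φ(5)) = (2,5) ∈ E(G2) ✓
  (0,6) → (φ(0),φ(6)) = (3,5) ∈ E(G2) ✓
  (0,7) → (φ(0),φ(7)) = (4,5) ∈ E(G2) ✓
  (0,8) → (φ(0),φ(8)) = (5,10) ∈ E(G2) ✓
  (0,9) → (φ(0),φ(9)) = (1,5) ∈ E(G2) ✓
  (0,10) → (φ(0),φ(10)) = (5,6) ∈ E(G2) ✓
  (0,11) → (φ(0),φ(11)) = (0,5) ∈ E(G2) ✓
  (1,4) → (φ(1),φ(4)) = (7,11) ∈ E(G2) ✓
  (1,5) → (φ(1),φ(5)) = (2,7) ∈ E(G2) ✓
  (1,7) → (φ(1),φ(7)) = (4,7) ∈ E(G2) ✓
  (1,8) → (φ(1),φ(8)) = (7,10) ∈ E(G2) ✓
  (1,9) → (φ(1),φ(9)) = (1,7) ∈ E(G2) ✓
  (1,10) → (φ(1),φ(10)) = (6,7) ∈ E(G2) ✓
  (1,11) → (φ(1),φ(11)) = (0,7) ∈ E(G2) ✓
  (2,3) → (φ(2),φ(3)) = (8,9) ∈ E(G2) ✓
  (2,5) → (φ(2),φ(5)) = (2,8) ∈ E(G2) ✓
  (2,9) → (φ(2),φ(9)) = (1,8) ∈ E(G2) ✓
  (2,10) → (φ(2),φ(10)) = (6,8) ∈ E(G2) ✓
  (3,5) → (φ(3),φ(5)) = (2,9) ∈ E(G2) ✓
  (3,6) → (φ(3),φ(6)) = (3,9) ∈ E(G2) ✓
  (3,8) → (φ(3),φ(8)) = (9,10) ∈ E(G2) ✓
  (3,11) → (φ(3),φ(11)) = (0,9) ∈ E(G2) ✓
  (4,5) → (φ(4),φ(5)) = (2,11) ∈ E(G2) ✓
  (4,7) → (φ(4),φ(7)) = (4,11) ∈ E(G2) ✓
  (4,8) → (φ(4),φ(8)) = (10,11) ∈ E(G2) ✓
  (5,6) → (φ(5),φ(6)) = (2,3) ∈ E(G2) ✓
  (5,7) → (φ(5),φ(7)) = (2,4) ∈ E(G2) ✓
  (5,10) → (φ(5),φ(10)) = (2,6) ∈ E(G2) ✓
  (5,11) → (φ(5),φ(11)) = (0,2) ∈ E(G2) ✓
  (7,9) → (φ(7),φ(9)) = (1,4) ∈ E(G2) ✓
  (7,10) → (φ(7),φ(10)) = (4,6) ∈ E(G2) ✓
  (7,11) → (φ(7),φ(11)) = (0,4) ∈ E(G2) ✓
  (8,10) → (φ(8),φ(10)) = (6,10) ∈ E(G2) ✓
  (8,11) → (φ(8),φ(11)) = (0,10) ∈ E(G2) ✓
  (9,11) → (φ(9),φ(11)) = (0,1) ∈ E(G2) ✓
All 36 edges of G1 map to edges of G2, and |E(G1)| = |E(G2)| = 36, so φ is a bijection on edges as well as vertices. Hence G1 ≅ G2.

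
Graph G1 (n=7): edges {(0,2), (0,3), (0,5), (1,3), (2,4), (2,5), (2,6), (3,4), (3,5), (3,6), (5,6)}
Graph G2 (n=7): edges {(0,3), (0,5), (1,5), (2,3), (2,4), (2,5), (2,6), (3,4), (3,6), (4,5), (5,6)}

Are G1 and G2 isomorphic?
Yes, isomorphic

The graphs are isomorphic.
One valid mapping φ: V(G1) → V(G2): 0→6, 1→1, 2→3, 3→5, 4→0, 5→2, 6→4

Verify φ preserves adjacency — for each edge of G1, its image is an edge of G2:
  (0,2) → (φ(0),φ(2)) = (3,6) ∈ E(G2) ✓
  (0,3) → (φ(0),φ(3)) = (5,6) ∈ E(G2) ✓
  (0,5) → (φ(0),φ(5)) = (2,6) ∈ E(G2) ✓
  (1,3) → (φ(1),φ(3)) = (1,5) ∈ E(G2) ✓
  (2,4) → (φ(2),φ(4)) = (0,3) ∈ E(G2) ✓
  (2,5) → (φ(2),φ(5)) = (2,3) ∈ E(G2) ✓
  (2,6) → (φ(2),φ(6)) = (3,4) ∈ E(G2) ✓
  (3,4) → (φ(3),φ(4)) = (0,5) ∈ E(G2) ✓
  (3,5) → (φ(3),φ(5)) = (2,5) ∈ E(G2) ✓
  (3,6) → (φ(3),φ(6)) = (4,5) ∈ E(G2) ✓
  (5,6) → (φ(5),φ(6)) = (2,4) ∈ E(G2) ✓
All 11 edges of G1 map to edges of G2, and |E(G1)| = |E(G2)| = 11, so φ is a bijection on edges as well as vertices. Hence G1 ≅ G2.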